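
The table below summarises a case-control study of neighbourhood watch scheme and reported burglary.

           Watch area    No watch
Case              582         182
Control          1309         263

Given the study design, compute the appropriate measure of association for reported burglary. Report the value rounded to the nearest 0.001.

0.642

Reading the table with exposure as columns: a = 582 (Watch area, case), b = 1309 (Watch area, non-case), c = 182 (No watch, case), d = 263.
This is a case-control study: participants were sampled on outcome status, so risks in the source population cannot be estimated directly — relative risk is not valid here. The odds ratio is the appropriate measure.
OR = (a·d)/(b·c) = (582 × 263) / (1309 × 182) = 153066 / 238238 = 0.64249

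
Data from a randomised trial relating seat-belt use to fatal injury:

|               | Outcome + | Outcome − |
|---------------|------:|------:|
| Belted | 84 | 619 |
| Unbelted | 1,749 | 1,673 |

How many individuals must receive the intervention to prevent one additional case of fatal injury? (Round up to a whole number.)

Risk in treated group = 84/703 = 0.11949; risk in control = 1749/3422 = 0.51110.
Absolute risk reduction = 0.51110 − 0.11949 = 0.39162
NNT = 1 / ARR = 1 / 0.39162 = 2.554 → round up → 3

3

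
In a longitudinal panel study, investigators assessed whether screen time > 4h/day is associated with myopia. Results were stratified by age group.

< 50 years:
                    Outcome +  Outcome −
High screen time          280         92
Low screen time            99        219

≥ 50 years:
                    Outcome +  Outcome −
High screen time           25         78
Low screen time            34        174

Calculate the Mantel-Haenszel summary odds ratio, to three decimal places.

OR_MH = Σ(aᵢdᵢ/nᵢ) / Σ(bᵢcᵢ/nᵢ), where nᵢ is the stratum total.
Stratum 1 (< 50 years): n = 690; a·d/n = 280·219/690 = 88.8696; b·c/n = 92·99/690 = 13.2000
Stratum 2 (≥ 50 years): n = 311; a·d/n = 25·174/311 = 13.9871; b·c/n = 78·34/311 = 8.5273
OR_MH = (88.8696 + 13.9871) / (13.2000 + 8.5273) = 102.8567 / 21.7273 = 4.73398

4.734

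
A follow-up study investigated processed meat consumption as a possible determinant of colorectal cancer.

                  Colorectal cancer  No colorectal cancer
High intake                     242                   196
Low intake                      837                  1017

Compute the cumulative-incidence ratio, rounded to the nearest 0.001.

Cells: a = 242, b = 196, c = 837, d = 1017.
Risk in exposed = 242/438 = 0.55251; risk in unexposed = 837/1854 = 0.45146.
RR = 0.55251 / 0.45146 = 1.22384
The risk among the exposed is 1.22 times that among the unexposed.

1.224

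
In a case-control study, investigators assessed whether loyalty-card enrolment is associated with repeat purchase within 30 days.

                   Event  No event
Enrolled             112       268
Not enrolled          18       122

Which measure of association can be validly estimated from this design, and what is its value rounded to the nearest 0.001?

2.833

Cells: a = 112, b = 268, c = 18, d = 122.
This is a case-control study: participants were sampled on outcome status, so risks in the source population cannot be estimated directly — relative risk is not valid here. The odds ratio is the appropriate measure.
OR = (a·d)/(b·c) = (112 × 122) / (268 × 18) = 13664 / 4824 = 2.83250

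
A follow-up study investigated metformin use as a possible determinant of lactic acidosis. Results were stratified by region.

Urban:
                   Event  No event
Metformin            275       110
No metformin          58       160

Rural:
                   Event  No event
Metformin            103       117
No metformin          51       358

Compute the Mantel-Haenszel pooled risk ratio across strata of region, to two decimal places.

RR_MH = Σ(aᵢ·n₀ᵢ/nᵢ) / Σ(cᵢ·n₁ᵢ/nᵢ), with n₁ᵢ = aᵢ+bᵢ (exposed), n₀ᵢ = cᵢ+dᵢ (unexposed), nᵢ = n₁ᵢ+n₀ᵢ.
Stratum 1 (Urban): n₁ = 385, n₀ = 218, n = 603; a·n₀/n = 275·218/603 = 99.4196; c·n₁/n = 58·385/603 = 37.0315
Stratum 2 (Rural): n₁ = 220, n₀ = 409, n = 629; a·n₀/n = 103·409/629 = 66.9746; c·n₁/n = 51·220/629 = 17.8378
RR_MH = (99.4196 + 66.9746) / (37.0315 + 17.8378) = 166.3941 / 54.8693 = 3.03255

3.03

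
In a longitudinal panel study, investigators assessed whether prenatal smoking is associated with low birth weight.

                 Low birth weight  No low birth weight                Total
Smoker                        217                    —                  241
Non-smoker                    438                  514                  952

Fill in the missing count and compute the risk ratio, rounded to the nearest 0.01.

1.96

The missing cell is in the exposed row: 241 − 217 = 24.
So a = 217, b = 24, c = 438, d = 514.
RR = [a/(a+b)] / [c/(c+d)] = (217/241) / (438/952) = 0.90041/0.46008 = 1.95707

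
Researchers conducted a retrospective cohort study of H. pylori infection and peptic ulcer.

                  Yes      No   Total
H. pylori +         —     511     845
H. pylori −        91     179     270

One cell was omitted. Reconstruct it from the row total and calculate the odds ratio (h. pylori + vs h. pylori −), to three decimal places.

1.286

The missing cell is in the exposed row: 845 − 511 = 334.
So a = 334, b = 511, c = 91, d = 179.
OR = (a·d)/(b·c) = (334 × 179) / (511 × 91) = 59786 / 46501 = 1.28569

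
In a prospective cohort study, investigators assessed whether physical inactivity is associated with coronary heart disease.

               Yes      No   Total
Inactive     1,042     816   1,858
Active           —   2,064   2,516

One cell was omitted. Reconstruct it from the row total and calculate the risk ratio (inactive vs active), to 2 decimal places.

3.12

The missing cell is in the unexposed row: 2516 − 2064 = 452.
So a = 1042, b = 816, c = 452, d = 2064.
RR = [a/(a+b)] / [c/(c+d)] = (1042/1858) / (452/2516) = 0.56082/0.17965 = 3.12172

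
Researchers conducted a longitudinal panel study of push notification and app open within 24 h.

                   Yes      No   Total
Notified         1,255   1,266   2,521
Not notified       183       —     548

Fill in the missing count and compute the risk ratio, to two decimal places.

1.49

The missing cell is in the unexposed row: 548 − 183 = 365.
So a = 1255, b = 1266, c = 183, d = 365.
RR = [a/(a+b)] / [c/(c+d)] = (1255/2521) / (183/548) = 0.49782/0.33394 = 1.49073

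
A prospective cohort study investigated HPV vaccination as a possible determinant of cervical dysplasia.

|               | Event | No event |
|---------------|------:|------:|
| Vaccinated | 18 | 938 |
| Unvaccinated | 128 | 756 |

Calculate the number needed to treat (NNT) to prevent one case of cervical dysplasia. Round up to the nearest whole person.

Risk in treated group = 18/956 = 0.01883; risk in control = 128/884 = 0.14480.
Absolute risk reduction = 0.14480 − 0.01883 = 0.12597
NNT = 1 / ARR = 1 / 0.12597 = 7.939 → round up → 8

8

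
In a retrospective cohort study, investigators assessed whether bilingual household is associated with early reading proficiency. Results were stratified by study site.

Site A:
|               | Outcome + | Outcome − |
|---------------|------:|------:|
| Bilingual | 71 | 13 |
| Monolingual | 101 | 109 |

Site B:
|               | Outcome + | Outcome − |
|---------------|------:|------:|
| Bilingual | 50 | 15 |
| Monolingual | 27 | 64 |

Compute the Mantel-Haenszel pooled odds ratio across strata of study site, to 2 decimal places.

6.63

OR_MH = Σ(aᵢdᵢ/nᵢ) / Σ(bᵢcᵢ/nᵢ), where nᵢ is the stratum total.
Stratum 1 (Site A): n = 294; a·d/n = 71·109/294 = 26.3231; b·c/n = 13·101/294 = 4.4660
Stratum 2 (Site B): n = 156; a·d/n = 50·64/156 = 20.5128; b·c/n = 15·27/156 = 2.5962
OR_MH = (26.3231 + 20.5128) / (4.4660 + 2.5962) = 46.8359 / 7.0621 = 6.63198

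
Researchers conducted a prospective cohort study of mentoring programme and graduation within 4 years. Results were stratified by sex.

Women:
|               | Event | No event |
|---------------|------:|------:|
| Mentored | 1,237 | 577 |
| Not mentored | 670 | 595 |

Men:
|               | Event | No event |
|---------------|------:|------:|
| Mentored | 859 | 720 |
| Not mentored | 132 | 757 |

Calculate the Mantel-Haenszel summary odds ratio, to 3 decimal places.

3.063

OR_MH = Σ(aᵢdᵢ/nᵢ) / Σ(bᵢcᵢ/nᵢ), where nᵢ is the stratum total.
Stratum 1 (Women): n = 3079; a·d/n = 1237·595/3079 = 239.0435; b·c/n = 577·670/3079 = 125.5570
Stratum 2 (Men): n = 2468; a·d/n = 859·757/2468 = 263.4777; b·c/n = 720·132/2468 = 38.5089
OR_MH = (239.0435 + 263.4777) / (125.5570 + 38.5089) = 502.5212 / 164.0659 = 3.06292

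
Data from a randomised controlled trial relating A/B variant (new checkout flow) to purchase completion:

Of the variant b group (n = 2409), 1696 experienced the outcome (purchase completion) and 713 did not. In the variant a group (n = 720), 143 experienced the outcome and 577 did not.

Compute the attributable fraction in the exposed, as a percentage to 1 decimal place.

71.8

From the description: a = 1696, b = 713, c = 143, d = 577.
Risk in exposed = 1696/2409 = 0.70403; risk in unexposed = 143/720 = 0.19861.
RR = 0.70403/0.19861 = 3.54475
AR% = (RR − 1)/RR × 100 = (3.54475 − 1)/3.54475 × 100 = 71.7893%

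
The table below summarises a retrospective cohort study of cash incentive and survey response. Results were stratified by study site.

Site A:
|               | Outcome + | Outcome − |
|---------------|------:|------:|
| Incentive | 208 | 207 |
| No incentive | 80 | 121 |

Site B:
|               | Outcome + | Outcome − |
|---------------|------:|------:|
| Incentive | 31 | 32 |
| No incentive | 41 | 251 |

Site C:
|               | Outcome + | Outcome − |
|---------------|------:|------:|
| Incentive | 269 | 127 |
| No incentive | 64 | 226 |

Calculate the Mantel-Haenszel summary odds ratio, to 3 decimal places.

3.568

OR_MH = Σ(aᵢdᵢ/nᵢ) / Σ(bᵢcᵢ/nᵢ), where nᵢ is the stratum total.
Stratum 1 (Site A): n = 616; a·d/n = 208·121/616 = 40.8571; b·c/n = 207·80/616 = 26.8831
Stratum 2 (Site B): n = 355; a·d/n = 31·251/355 = 21.9183; b·c/n = 32·41/355 = 3.6958
Stratum 3 (Site C): n = 686; a·d/n = 269·226/686 = 88.6210; b·c/n = 127·64/686 = 11.8484
OR_MH = (40.8571 + 21.9183 + 88.6210) / (26.8831 + 3.6958 + 11.8484) = 151.3964 / 42.4273 = 3.56837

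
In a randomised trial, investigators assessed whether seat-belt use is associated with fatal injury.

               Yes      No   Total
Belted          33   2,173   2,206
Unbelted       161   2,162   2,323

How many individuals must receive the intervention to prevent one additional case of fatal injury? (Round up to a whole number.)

Risk in treated group = 33/2206 = 0.01496; risk in control = 161/2323 = 0.06931.
Absolute risk reduction = 0.06931 − 0.01496 = 0.05435
NNT = 1 / ARR = 1 / 0.05435 = 18.400 → round up → 19

19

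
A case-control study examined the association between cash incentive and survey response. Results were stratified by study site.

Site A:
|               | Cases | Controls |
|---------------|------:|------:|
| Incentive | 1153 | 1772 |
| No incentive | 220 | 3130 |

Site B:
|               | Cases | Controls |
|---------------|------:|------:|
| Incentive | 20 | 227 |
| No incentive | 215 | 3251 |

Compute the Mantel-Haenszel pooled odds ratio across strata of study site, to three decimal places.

7.873

OR_MH = Σ(aᵢdᵢ/nᵢ) / Σ(bᵢcᵢ/nᵢ), where nᵢ is the stratum total.
Stratum 1 (Site A): n = 6275; a·d/n = 1153·3130/6275 = 575.1219; b·c/n = 1772·220/6275 = 62.1259
Stratum 2 (Site B): n = 3713; a·d/n = 20·3251/3713 = 17.5114; b·c/n = 227·215/3713 = 13.1444
OR_MH = (575.1219 + 17.5114) / (62.1259 + 13.1444) = 592.6334 / 75.2703 = 7.87341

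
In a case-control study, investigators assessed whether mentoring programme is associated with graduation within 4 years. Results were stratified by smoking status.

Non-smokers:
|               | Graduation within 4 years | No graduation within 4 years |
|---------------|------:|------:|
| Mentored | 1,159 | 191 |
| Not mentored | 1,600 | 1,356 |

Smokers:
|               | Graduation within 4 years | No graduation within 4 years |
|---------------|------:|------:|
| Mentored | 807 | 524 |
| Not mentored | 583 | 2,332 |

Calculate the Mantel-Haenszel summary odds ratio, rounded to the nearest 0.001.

5.655

OR_MH = Σ(aᵢdᵢ/nᵢ) / Σ(bᵢcᵢ/nᵢ), where nᵢ is the stratum total.
Stratum 1 (Non-smokers): n = 4306; a·d/n = 1159·1356/4306 = 364.9800; b·c/n = 191·1600/4306 = 70.9707
Stratum 2 (Smokers): n = 4246; a·d/n = 807·2332/4246 = 443.2228; b·c/n = 524·583/4246 = 71.9482
OR_MH = (364.9800 + 443.2228) / (70.9707 + 71.9482) = 808.2028 / 142.9189 = 5.65497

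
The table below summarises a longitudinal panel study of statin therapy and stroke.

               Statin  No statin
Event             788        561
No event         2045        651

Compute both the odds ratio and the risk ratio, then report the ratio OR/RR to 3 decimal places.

0.744

Reading the table with exposure as columns: a = 788 (Statin, case), b = 2045 (Statin, non-case), c = 561 (No statin, case), d = 651.
OR = (788·651)/(2045·561) = 512988/1147245 = 0.44715
Risk in exposed = 788/2833 = 0.27815; risk in unexposed = 561/1212 = 0.46287; RR = 0.60092
OR/RR = 0.44715 / 0.60092 = 0.74410
The outcome is not rare, so the OR lies further from 1 than the RR.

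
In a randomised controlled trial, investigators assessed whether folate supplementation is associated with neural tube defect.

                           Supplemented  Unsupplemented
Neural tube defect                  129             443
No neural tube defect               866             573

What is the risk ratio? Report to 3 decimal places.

0.297

Reading the table with exposure as columns: a = 129 (Supplemented, case), b = 866 (Supplemented, non-case), c = 443 (Unsupplemented, case), d = 573.
Risk in exposed = 129/995 = 0.12965; risk in unexposed = 443/1016 = 0.43602.
RR = 0.12965 / 0.43602 = 0.29734
The risk is 70% lower among the exposed than among the unexposed.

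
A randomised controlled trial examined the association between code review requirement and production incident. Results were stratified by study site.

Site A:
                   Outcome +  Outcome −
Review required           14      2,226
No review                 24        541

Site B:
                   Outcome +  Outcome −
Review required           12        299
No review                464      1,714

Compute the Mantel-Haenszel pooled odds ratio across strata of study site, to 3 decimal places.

OR_MH = Σ(aᵢdᵢ/nᵢ) / Σ(bᵢcᵢ/nᵢ), where nᵢ is the stratum total.
Stratum 1 (Site A): n = 2805; a·d/n = 14·541/2805 = 2.7002; b·c/n = 2226·24/2805 = 19.0460
Stratum 2 (Site B): n = 2489; a·d/n = 12·1714/2489 = 8.2636; b·c/n = 299·464/2489 = 55.7397
OR_MH = (2.7002 + 8.2636) / (19.0460 + 55.7397) = 10.9637 / 74.7856 = 0.14660

0.147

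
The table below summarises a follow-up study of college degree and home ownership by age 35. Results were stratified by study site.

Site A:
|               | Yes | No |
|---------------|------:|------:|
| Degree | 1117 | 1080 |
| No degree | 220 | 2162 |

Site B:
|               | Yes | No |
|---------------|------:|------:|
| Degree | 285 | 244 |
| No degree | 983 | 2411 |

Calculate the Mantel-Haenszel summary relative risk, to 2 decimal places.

RR_MH = Σ(aᵢ·n₀ᵢ/nᵢ) / Σ(cᵢ·n₁ᵢ/nᵢ), with n₁ᵢ = aᵢ+bᵢ (exposed), n₀ᵢ = cᵢ+dᵢ (unexposed), nᵢ = n₁ᵢ+n₀ᵢ.
Stratum 1 (Site A): n₁ = 2197, n₀ = 2382, n = 4579; a·n₀/n = 1117·2382/4579 = 581.0644; c·n₁/n = 220·2197/4579 = 105.5558
Stratum 2 (Site B): n₁ = 529, n₀ = 3394, n = 3923; a·n₀/n = 285·3394/3923 = 246.5690; c·n₁/n = 983·529/3923 = 132.5534
RR_MH = (581.0644 + 246.5690) / (105.5558 + 132.5534) = 827.6334 / 238.1092 = 3.47586

3.48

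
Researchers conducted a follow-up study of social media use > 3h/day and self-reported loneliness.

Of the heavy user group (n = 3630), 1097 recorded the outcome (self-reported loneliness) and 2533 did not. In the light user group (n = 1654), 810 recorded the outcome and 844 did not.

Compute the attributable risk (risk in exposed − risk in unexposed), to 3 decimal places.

From the description: a = 1097, b = 2533, c = 810, d = 844.
Risk in exposed = 1097/3630 = 0.302204; risk in unexposed = 810/1654 = 0.489722.
Risk difference = 0.302204 − 0.489722 = -0.187518

-0.188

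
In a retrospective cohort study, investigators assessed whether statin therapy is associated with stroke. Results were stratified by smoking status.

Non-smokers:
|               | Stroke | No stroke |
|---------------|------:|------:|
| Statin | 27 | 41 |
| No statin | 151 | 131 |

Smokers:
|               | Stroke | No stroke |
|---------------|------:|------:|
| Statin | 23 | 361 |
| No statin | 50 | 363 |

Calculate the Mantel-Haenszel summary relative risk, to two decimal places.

0.63

RR_MH = Σ(aᵢ·n₀ᵢ/nᵢ) / Σ(cᵢ·n₁ᵢ/nᵢ), with n₁ᵢ = aᵢ+bᵢ (exposed), n₀ᵢ = cᵢ+dᵢ (unexposed), nᵢ = n₁ᵢ+n₀ᵢ.
Stratum 1 (Non-smokers): n₁ = 68, n₀ = 282, n = 350; a·n₀/n = 27·282/350 = 21.7543; c·n₁/n = 151·68/350 = 29.3371
Stratum 2 (Smokers): n₁ = 384, n₀ = 413, n = 797; a·n₀/n = 23·413/797 = 11.9184; c·n₁/n = 50·384/797 = 24.0903
RR_MH = (21.7543 + 11.9184) / (29.3371 + 24.0903) = 33.6727 / 53.4275 = 0.63025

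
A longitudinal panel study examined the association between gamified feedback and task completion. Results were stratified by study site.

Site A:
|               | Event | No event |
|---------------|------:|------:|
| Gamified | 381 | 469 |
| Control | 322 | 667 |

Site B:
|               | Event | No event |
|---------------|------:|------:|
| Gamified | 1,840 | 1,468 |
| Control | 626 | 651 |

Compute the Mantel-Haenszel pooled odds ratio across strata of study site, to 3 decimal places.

1.414

OR_MH = Σ(aᵢdᵢ/nᵢ) / Σ(bᵢcᵢ/nᵢ), where nᵢ is the stratum total.
Stratum 1 (Site A): n = 1839; a·d/n = 381·667/1839 = 138.1876; b·c/n = 469·322/1839 = 82.1196
Stratum 2 (Site B): n = 4585; a·d/n = 1840·651/4585 = 261.2519; b·c/n = 1468·626/4585 = 200.4292
OR_MH = (138.1876 + 261.2519) / (82.1196 + 200.4292) = 399.4395 / 282.5489 = 1.41370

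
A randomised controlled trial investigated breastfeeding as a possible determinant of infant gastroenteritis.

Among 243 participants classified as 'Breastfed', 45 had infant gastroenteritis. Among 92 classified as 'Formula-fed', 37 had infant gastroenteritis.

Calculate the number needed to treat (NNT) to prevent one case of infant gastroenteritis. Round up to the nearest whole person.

Risk in treated group = 45/243 = 0.18519; risk in control = 37/92 = 0.40217.
Absolute risk reduction = 0.40217 − 0.18519 = 0.21699
NNT = 1 / ARR = 1 / 0.21699 = 4.609 → round up → 5

5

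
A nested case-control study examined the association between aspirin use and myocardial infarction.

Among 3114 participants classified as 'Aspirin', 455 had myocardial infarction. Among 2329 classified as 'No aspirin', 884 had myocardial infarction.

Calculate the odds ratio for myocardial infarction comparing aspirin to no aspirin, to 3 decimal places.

0.280

From the description: a = 455, b = 2659, c = 884, d = 1445.
OR = (a·d)/(b·c) = (455 × 1445) / (2659 × 884) = 657475 / 2350556 = 0.27971
Exposure is associated with lower odds of myocardial infarction (OR = 0.28 < 1).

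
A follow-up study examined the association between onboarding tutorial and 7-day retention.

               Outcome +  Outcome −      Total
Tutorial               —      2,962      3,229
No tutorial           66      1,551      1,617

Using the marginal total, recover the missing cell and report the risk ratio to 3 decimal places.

2.026

The missing cell is in the exposed row: 3229 − 2962 = 267.
So a = 267, b = 2962, c = 66, d = 1551.
RR = [a/(a+b)] / [c/(c+d)] = (267/3229) / (66/1617) = 0.08269/0.04082 = 2.02586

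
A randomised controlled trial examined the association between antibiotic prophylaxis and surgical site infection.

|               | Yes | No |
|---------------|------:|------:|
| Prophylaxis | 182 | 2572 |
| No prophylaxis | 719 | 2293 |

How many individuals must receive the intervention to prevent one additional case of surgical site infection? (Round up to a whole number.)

Risk in treated group = 182/2754 = 0.06609; risk in control = 719/3012 = 0.23871.
Absolute risk reduction = 0.23871 − 0.06609 = 0.17263
NNT = 1 / ARR = 1 / 0.17263 = 5.793 → round up → 6

6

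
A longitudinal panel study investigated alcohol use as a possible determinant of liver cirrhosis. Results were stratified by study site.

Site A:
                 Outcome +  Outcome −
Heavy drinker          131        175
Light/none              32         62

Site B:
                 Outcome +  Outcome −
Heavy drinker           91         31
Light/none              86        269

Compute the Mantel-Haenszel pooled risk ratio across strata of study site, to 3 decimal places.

2.120

RR_MH = Σ(aᵢ·n₀ᵢ/nᵢ) / Σ(cᵢ·n₁ᵢ/nᵢ), with n₁ᵢ = aᵢ+bᵢ (exposed), n₀ᵢ = cᵢ+dᵢ (unexposed), nᵢ = n₁ᵢ+n₀ᵢ.
Stratum 1 (Site A): n₁ = 306, n₀ = 94, n = 400; a·n₀/n = 131·94/400 = 30.7850; c·n₁/n = 32·306/400 = 24.4800
Stratum 2 (Site B): n₁ = 122, n₀ = 355, n = 477; a·n₀/n = 91·355/477 = 67.7254; c·n₁/n = 86·122/477 = 21.9958
RR_MH = (30.7850 + 67.7254) / (24.4800 + 21.9958) = 98.5104 / 46.4758 = 2.11961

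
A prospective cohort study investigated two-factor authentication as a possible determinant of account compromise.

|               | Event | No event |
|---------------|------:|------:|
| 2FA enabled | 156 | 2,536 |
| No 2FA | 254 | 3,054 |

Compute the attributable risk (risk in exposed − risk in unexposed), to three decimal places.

-0.019

Cells: a = 156, b = 2536, c = 254, d = 3054.
Risk in exposed = 156/2692 = 0.057949; risk in unexposed = 254/3308 = 0.076784.
Risk difference = 0.057949 − 0.076784 = -0.018834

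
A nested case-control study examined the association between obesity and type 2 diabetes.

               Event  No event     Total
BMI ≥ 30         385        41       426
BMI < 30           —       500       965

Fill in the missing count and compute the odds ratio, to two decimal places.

10.10

The missing cell is in the unexposed row: 965 − 500 = 465.
So a = 385, b = 41, c = 465, d = 500.
OR = (a·d)/(b·c) = (385 × 500) / (41 × 465) = 192500 / 19065 = 10.09704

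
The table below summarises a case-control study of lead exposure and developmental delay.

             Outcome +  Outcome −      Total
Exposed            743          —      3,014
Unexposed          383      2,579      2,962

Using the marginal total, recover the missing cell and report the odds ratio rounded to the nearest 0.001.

The missing cell is in the exposed row: 3014 − 743 = 2271.
So a = 743, b = 2271, c = 383, d = 2579.
OR = (a·d)/(b·c) = (743 × 2579) / (2271 × 383) = 1916197 / 869793 = 2.20305

2.203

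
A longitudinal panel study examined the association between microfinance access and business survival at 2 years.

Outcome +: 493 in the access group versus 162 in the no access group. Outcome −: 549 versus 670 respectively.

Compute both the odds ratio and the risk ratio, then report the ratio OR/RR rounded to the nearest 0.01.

1.53

From the description: a = 493, b = 549, c = 162, d = 670.
OR = (493·670)/(549·162) = 330310/88938 = 3.71394
Risk in exposed = 493/1042 = 0.47313; risk in unexposed = 162/832 = 0.19471; RR = 2.42990
OR/RR = 3.71394 / 2.42990 = 1.52843
The outcome is not rare, so the OR lies further from 1 than the RR.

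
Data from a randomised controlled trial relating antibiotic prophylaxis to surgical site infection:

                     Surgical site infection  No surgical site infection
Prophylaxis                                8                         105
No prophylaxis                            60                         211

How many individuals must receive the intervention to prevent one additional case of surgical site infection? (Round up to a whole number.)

7

Risk in treated group = 8/113 = 0.07080; risk in control = 60/271 = 0.22140.
Absolute risk reduction = 0.22140 − 0.07080 = 0.15061
NNT = 1 / ARR = 1 / 0.15061 = 6.640 → round up → 7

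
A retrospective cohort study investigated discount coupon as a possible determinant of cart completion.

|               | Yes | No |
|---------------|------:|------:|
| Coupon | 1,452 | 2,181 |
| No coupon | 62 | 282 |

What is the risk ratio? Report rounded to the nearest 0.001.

2.218

Cells: a = 1452, b = 2181, c = 62, d = 282.
Risk in exposed = 1452/3633 = 0.39967; risk in unexposed = 62/344 = 0.18023.
RR = 0.39967 / 0.18023 = 2.21752
The risk among the exposed is 2.22 times that among the unexposed.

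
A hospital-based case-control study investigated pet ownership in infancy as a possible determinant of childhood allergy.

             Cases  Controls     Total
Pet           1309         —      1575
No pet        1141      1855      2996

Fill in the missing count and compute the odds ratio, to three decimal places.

The missing cell is in the exposed row: 1575 − 1309 = 266.
So a = 1309, b = 266, c = 1141, d = 1855.
OR = (a·d)/(b·c) = (1309 × 1855) / (266 × 1141) = 2428195 / 303506 = 8.00048

8.000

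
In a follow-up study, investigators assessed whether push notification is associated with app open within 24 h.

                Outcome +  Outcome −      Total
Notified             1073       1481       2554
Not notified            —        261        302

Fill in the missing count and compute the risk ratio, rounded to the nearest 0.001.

3.095

The missing cell is in the unexposed row: 302 − 261 = 41.
So a = 1073, b = 1481, c = 41, d = 261.
RR = [a/(a+b)] / [c/(c+d)] = (1073/2554) / (41/302) = 0.42013/0.13576 = 3.09458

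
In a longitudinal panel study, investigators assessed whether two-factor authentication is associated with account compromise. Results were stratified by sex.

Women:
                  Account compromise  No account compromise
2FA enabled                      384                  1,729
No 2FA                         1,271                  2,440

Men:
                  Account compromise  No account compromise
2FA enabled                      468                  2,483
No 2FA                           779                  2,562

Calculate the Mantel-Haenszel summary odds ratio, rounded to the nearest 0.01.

0.51

OR_MH = Σ(aᵢdᵢ/nᵢ) / Σ(bᵢcᵢ/nᵢ), where nᵢ is the stratum total.
Stratum 1 (Women): n = 5824; a·d/n = 384·2440/5824 = 160.8791; b·c/n = 1729·1271/5824 = 377.3281
Stratum 2 (Men): n = 6292; a·d/n = 468·2562/6292 = 190.5620; b·c/n = 2483·779/6292 = 307.4153
OR_MH = (160.8791 + 190.5620) / (377.3281 + 307.4153) = 351.4411 / 684.7434 = 0.51324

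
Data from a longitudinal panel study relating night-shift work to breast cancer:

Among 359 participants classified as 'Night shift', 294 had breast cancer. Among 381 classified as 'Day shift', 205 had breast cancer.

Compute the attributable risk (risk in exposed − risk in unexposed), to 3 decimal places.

0.281

From the description: a = 294, b = 65, c = 205, d = 176.
Risk in exposed = 294/359 = 0.818942; risk in unexposed = 205/381 = 0.538058.
Risk difference = 0.818942 − 0.538058 = 0.280884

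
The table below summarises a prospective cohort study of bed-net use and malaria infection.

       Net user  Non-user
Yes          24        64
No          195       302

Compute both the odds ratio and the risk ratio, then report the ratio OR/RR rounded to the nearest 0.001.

Reading the table with exposure as columns: a = 24 (Net user, case), b = 195 (Net user, non-case), c = 64 (Non-user, case), d = 302.
OR = (24·302)/(195·64) = 7248/12480 = 0.58077
Risk in exposed = 24/219 = 0.10959; risk in unexposed = 64/366 = 0.17486; RR = 0.62671
OR/RR = 0.58077 / 0.62671 = 0.92669
The outcome is not rare, so the OR lies further from 1 than the RR.

0.927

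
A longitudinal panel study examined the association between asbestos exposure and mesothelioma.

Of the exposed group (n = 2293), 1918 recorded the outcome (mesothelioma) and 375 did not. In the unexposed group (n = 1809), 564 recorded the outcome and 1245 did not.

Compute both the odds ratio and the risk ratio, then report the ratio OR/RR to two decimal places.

From the description: a = 1918, b = 375, c = 564, d = 1245.
OR = (1918·1245)/(375·564) = 2387910/211500 = 11.29035
Risk in exposed = 1918/2293 = 0.83646; risk in unexposed = 564/1809 = 0.31177; RR = 2.68290
OR/RR = 11.29035 / 2.68290 = 4.20827
The outcome is not rare, so the OR lies further from 1 than the RR.

4.21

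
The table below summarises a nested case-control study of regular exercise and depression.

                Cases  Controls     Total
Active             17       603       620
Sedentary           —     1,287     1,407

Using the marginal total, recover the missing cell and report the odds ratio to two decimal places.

0.30

The missing cell is in the unexposed row: 1407 − 1287 = 120.
So a = 17, b = 603, c = 120, d = 1287.
OR = (a·d)/(b·c) = (17 × 1287) / (603 × 120) = 21879 / 72360 = 0.30236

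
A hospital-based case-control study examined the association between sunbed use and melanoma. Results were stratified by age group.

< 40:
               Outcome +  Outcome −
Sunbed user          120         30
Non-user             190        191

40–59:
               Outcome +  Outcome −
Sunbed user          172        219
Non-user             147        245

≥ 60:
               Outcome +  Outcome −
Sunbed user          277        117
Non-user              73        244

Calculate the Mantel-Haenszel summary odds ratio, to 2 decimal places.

3.01

OR_MH = Σ(aᵢdᵢ/nᵢ) / Σ(bᵢcᵢ/nᵢ), where nᵢ is the stratum total.
Stratum 1 (< 40): n = 531; a·d/n = 120·191/531 = 43.1638; b·c/n = 30·190/531 = 10.7345
Stratum 2 (40–59): n = 783; a·d/n = 172·245/783 = 53.8186; b·c/n = 219·147/783 = 41.1149
Stratum 3 (≥ 60): n = 711; a·d/n = 277·244/711 = 95.0605; b·c/n = 117·73/711 = 12.0127
OR_MH = (43.1638 + 53.8186 + 95.0605) / (10.7345 + 41.1149 + 12.0127) = 192.0430 / 63.8621 = 3.00715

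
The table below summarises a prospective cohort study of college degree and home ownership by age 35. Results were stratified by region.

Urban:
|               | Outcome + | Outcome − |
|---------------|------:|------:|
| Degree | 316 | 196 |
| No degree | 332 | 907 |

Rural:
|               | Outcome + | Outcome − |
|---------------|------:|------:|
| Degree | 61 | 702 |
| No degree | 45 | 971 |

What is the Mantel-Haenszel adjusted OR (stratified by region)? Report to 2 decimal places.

OR_MH = Σ(aᵢdᵢ/nᵢ) / Σ(bᵢcᵢ/nᵢ), where nᵢ is the stratum total.
Stratum 1 (Urban): n = 1751; a·d/n = 316·907/1751 = 163.6848; b·c/n = 196·332/1751 = 37.1628
Stratum 2 (Rural): n = 1779; a·d/n = 61·971/1779 = 33.2945; b·c/n = 702·45/1779 = 17.7572
OR_MH = (163.6848 + 33.2945) / (37.1628 + 17.7572) = 196.9793 / 54.9199 = 3.58666

3.59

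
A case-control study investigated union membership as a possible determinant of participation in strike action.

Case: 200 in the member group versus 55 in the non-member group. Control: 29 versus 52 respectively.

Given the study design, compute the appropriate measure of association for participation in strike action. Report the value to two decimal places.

From the description: a = 200, b = 29, c = 55, d = 52.
This is a case-control study: participants were sampled on outcome status, so risks in the source population cannot be estimated directly — relative risk is not valid here. The odds ratio is the appropriate measure.
OR = (a·d)/(b·c) = (200 × 52) / (29 × 55) = 10400 / 1595 = 6.52038

6.52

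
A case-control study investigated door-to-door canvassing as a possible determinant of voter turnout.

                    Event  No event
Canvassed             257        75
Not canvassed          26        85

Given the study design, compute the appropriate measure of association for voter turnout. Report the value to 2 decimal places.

Cells: a = 257, b = 75, c = 26, d = 85.
This is a case-control study: participants were sampled on outcome status, so risks in the source population cannot be estimated directly — relative risk is not valid here. The odds ratio is the appropriate measure.
OR = (a·d)/(b·c) = (257 × 85) / (75 × 26) = 21845 / 1950 = 11.20256

11.20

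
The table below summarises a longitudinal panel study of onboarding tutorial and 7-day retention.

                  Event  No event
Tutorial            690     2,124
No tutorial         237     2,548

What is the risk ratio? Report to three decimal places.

Cells: a = 690, b = 2124, c = 237, d = 2548.
Risk in exposed = 690/2814 = 0.24520; risk in unexposed = 237/2785 = 0.08510.
RR = 0.24520 / 0.08510 = 2.88139
The risk among the exposed is 2.88 times that among the unexposed.

2.881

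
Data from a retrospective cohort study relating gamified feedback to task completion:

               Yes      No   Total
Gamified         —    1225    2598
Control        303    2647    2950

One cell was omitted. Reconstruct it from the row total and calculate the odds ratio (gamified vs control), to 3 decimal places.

9.791

The missing cell is in the exposed row: 2598 − 1225 = 1373.
So a = 1373, b = 1225, c = 303, d = 2647.
OR = (a·d)/(b·c) = (1373 × 2647) / (1225 × 303) = 3634331 / 371175 = 9.79142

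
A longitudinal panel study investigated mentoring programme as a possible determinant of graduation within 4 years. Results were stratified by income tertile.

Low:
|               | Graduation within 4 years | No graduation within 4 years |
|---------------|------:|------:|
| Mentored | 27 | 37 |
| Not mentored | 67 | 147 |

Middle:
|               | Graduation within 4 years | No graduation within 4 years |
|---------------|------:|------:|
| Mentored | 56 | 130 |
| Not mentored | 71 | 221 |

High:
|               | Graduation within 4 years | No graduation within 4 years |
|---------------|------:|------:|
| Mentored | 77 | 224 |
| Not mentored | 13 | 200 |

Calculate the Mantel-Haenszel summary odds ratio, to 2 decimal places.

OR_MH = Σ(aᵢdᵢ/nᵢ) / Σ(bᵢcᵢ/nᵢ), where nᵢ is the stratum total.
Stratum 1 (Low): n = 278; a·d/n = 27·147/278 = 14.2770; b·c/n = 37·67/278 = 8.9173
Stratum 2 (Middle): n = 478; a·d/n = 56·221/478 = 25.8912; b·c/n = 130·71/478 = 19.3096
Stratum 3 (High): n = 514; a·d/n = 77·200/514 = 29.9611; b·c/n = 224·13/514 = 5.6654
OR_MH = (14.2770 + 25.8912 + 29.9611) / (8.9173 + 19.3096 + 5.6654) = 70.1293 / 33.8923 = 2.06918

2.07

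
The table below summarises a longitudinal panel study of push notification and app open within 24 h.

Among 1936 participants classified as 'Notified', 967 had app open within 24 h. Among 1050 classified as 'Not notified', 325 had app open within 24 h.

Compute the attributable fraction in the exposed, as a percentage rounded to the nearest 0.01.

From the description: a = 967, b = 969, c = 325, d = 725.
Risk in exposed = 967/1936 = 0.49948; risk in unexposed = 325/1050 = 0.30952.
RR = 0.49948/0.30952 = 1.61372
AR% = (RR − 1)/RR × 100 = (1.61372 − 1)/1.61372 × 100 = 38.0312%

38.03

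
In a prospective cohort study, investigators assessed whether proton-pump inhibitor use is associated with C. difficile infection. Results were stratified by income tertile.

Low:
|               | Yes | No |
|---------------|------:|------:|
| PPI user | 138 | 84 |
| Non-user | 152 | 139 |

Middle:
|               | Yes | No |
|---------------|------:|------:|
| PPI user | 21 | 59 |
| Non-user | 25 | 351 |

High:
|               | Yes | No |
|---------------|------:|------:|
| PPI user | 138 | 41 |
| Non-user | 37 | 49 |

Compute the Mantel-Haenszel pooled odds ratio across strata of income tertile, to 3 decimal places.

OR_MH = Σ(aᵢdᵢ/nᵢ) / Σ(bᵢcᵢ/nᵢ), where nᵢ is the stratum total.
Stratum 1 (Low): n = 513; a·d/n = 138·139/513 = 37.3918; b·c/n = 84·152/513 = 24.8889
Stratum 2 (Middle): n = 456; a·d/n = 21·351/456 = 16.1645; b·c/n = 59·25/456 = 3.2346
Stratum 3 (High): n = 265; a·d/n = 138·49/265 = 25.5170; b·c/n = 41·37/265 = 5.7245
OR_MH = (37.3918 + 16.1645 + 25.5170) / (24.8889 + 3.2346 + 5.7245) = 79.0733 / 33.8481 = 2.33612

2.336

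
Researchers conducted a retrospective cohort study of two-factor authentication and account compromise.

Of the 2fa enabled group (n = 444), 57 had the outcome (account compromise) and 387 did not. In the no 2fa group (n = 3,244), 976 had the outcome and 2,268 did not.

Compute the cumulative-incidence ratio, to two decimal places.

From the description: a = 57, b = 387, c = 976, d = 2268.
Risk in exposed = 57/444 = 0.12838; risk in unexposed = 976/3244 = 0.30086.
RR = 0.12838 / 0.30086 = 0.42670
The risk is 57% lower among the exposed than among the unexposed.

0.43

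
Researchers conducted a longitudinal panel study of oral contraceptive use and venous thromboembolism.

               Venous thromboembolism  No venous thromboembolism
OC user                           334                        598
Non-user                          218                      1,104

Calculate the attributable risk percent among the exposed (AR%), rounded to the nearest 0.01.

Cells: a = 334, b = 598, c = 218, d = 1104.
Risk in exposed = 334/932 = 0.35837; risk in unexposed = 218/1322 = 0.16490.
RR = 0.35837/0.16490 = 2.17323
AR% = (RR − 1)/RR × 100 = (2.17323 − 1)/2.17323 × 100 = 53.9855%

53.99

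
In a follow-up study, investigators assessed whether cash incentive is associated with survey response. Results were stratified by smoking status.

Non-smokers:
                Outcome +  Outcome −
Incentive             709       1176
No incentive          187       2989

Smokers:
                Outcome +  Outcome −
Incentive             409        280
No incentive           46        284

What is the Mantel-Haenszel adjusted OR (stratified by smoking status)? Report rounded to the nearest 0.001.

OR_MH = Σ(aᵢdᵢ/nᵢ) / Σ(bᵢcᵢ/nᵢ), where nᵢ is the stratum total.
Stratum 1 (Non-smokers): n = 5061; a·d/n = 709·2989/5061 = 418.7317; b·c/n = 1176·187/5061 = 43.4523
Stratum 2 (Smokers): n = 1019; a·d/n = 409·284/1019 = 113.9902; b·c/n = 280·46/1019 = 12.6398
OR_MH = (418.7317 + 113.9902) / (43.4523 + 12.6398) = 532.7219 / 56.0921 = 9.49727

9.497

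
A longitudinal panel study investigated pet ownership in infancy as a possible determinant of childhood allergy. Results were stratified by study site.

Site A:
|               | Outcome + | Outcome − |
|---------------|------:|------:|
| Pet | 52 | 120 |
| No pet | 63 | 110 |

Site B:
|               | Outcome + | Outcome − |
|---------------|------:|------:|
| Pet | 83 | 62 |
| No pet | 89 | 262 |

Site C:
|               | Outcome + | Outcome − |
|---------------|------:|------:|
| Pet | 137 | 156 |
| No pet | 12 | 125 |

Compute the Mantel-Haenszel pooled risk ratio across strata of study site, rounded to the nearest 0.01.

1.96

RR_MH = Σ(aᵢ·n₀ᵢ/nᵢ) / Σ(cᵢ·n₁ᵢ/nᵢ), with n₁ᵢ = aᵢ+bᵢ (exposed), n₀ᵢ = cᵢ+dᵢ (unexposed), nᵢ = n₁ᵢ+n₀ᵢ.
Stratum 1 (Site A): n₁ = 172, n₀ = 173, n = 345; a·n₀/n = 52·173/345 = 26.0754; c·n₁/n = 63·172/345 = 31.4087
Stratum 2 (Site B): n₁ = 145, n₀ = 351, n = 496; a·n₀/n = 83·351/496 = 58.7359; c·n₁/n = 89·145/496 = 26.0181
Stratum 3 (Site C): n₁ = 293, n₀ = 137, n = 430; a·n₀/n = 137·137/430 = 43.6488; c·n₁/n = 12·293/430 = 8.1767
RR_MH = (26.0754 + 58.7359 + 43.6488) / (31.4087 + 26.0181 + 8.1767) = 128.4601 / 65.6036 = 1.95813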